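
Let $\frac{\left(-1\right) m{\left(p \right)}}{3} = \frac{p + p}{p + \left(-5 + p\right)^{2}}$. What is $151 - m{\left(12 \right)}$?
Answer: $\frac{9283}{61} \approx 152.18$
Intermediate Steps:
$m{\left(p \right)} = - \frac{6 p}{p + \left(-5 + p\right)^{2}}$ ($m{\left(p \right)} = - 3 \frac{p + p}{p + \left(-5 + p\right)^{2}} = - 3 \frac{2 p}{p + \left(-5 + p\right)^{2}} = - \frac{6 p}{p + \left(-5 + p\right)^{2}}$)
$151 - m{\left(12 \right)} = 151 - \left(-6\right) 12 \frac{1}{12 + \left(-5 + 12\right)^{2}} = 151 - \left(-6\right) 12 \frac{1}{12 + 7^{2}} = 151 - \left(-6\right) 12 \frac{1}{12 + 49} = 151 - \left(-6\right) 12 \cdot \frac{1}{61} = 151 - - \frac{72}{61} = 151 + \frac{72}{61} = \frac{9283}{61}$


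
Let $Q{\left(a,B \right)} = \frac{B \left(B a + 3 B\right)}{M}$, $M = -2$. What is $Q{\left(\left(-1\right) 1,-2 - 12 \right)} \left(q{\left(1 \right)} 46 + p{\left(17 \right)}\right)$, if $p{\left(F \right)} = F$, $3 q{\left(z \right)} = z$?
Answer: $- \frac{19012}{3} \approx -6337.3$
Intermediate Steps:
$q{\left(z \right)} = \frac{z}{3}$
$Q{\left(a,B \right)} = - \frac{B \left(3 B + B a\right)}{2}$ ($Q{\left(a,B \right)} = \frac{B \left(B a + 3 B\right)}{-2} = B \left(3 B + B a\right) \left(- \frac{1}{2}\right) = - \frac{B \left(3 B + B a\right)}{2}$)
$Q{\left(\left(-1\right) 1,-2 - 12 \right)} \left(q{\left(1 \right)} 46 + p{\left(17 \right)}\right) = \frac{\left(-2 - 12\right)^{2} \left(-3 - \left(-1\right) 1\right)}{2} \left(\frac{1}{3} \cdot 1 \cdot 46 + 17\right) = \frac{\left(-2 - 12\right)^{2} \left(-3 - -1\right)}{2} \left(\frac{1}{3} \cdot 46 + 17\right) = \frac{\left(-14\right)^{2} \left(-3 + 1\right)}{2} \left(\frac{46}{3} + 17\right) = \frac{1}{2} \cdot 196 \left(-2\right) \frac{97}{3} = \left(-196\right) \frac{97}{3} = - \frac{19012}{3}$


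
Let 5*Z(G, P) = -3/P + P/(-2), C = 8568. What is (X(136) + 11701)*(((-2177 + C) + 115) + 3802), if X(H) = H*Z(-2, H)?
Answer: 507710232/5 ≈ 1.0154e+8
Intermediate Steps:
Z(G, P) = -3/(5*P) - P/10 (Z(G, P) = (-3/P + P/(-2))/5 = (-3/P + P*(-½))/5 = (-3/P - P/2)/5 = -3/(5*P) - P/10)
X(H) = -⅗ - H²/10 (X(H) = H*((-6 - H²)/(10*H)) = -⅗ - H²/10)
(X(136) + 11701)*(((-2177 + C) + 115) + 3802) = ((-⅗ - ⅒*136²) + 11701)*(((-2177 + 8568) + 115) + 3802) = ((-⅗ - ⅒*18496) + 11701)*((6391 + 115) + 3802) = ((-⅗ - 9248/5) + 11701)*(6506 + 3802) = (-9251/5 + 11701)*10308 = (49254/5)*10308 = 507710232/5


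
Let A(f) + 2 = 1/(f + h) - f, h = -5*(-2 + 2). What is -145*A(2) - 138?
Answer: 739/2 ≈ 369.50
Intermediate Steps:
h = 0 (h = -5*0 = 0)
A(f) = -2 + 1/f - f (A(f) = -2 + (1/(f + 0) - f) = -2 + (1/f - f) = -2 + 1/f - f)
-145*A(2) - 138 = -145*(-2 + 1/2 - 1*2) - 138 = -145*(-2 + ½ - 2) - 138 = -145*(-7/2) - 138 = 1015/2 - 138 = 739/2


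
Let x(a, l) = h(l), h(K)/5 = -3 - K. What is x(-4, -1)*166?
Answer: -1660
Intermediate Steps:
h(K) = -15 - 5*K (h(K) = 5*(-3 - K) = -15 - 5*K)
x(a, l) = -15 - 5*l
x(-4, -1)*166 = (-15 - 5*(-1))*166 = (-15 + 5)*166 = -10*166 = -1660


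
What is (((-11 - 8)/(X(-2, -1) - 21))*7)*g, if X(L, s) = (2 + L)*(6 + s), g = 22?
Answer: 418/3 ≈ 139.33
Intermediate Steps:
(((-11 - 8)/(X(-2, -1) - 21))*7)*g = (((-11 - 8)/((12 + 2*(-1) + 6*(-2) - 2*(-1)) - 21))*7)*22 = (-19/((12 - 2 - 12 + 2) - 21)*7)*22 = (-19/(0 - 21)*7)*22 = (-19/(-21)*7)*22 = (-19*(-1/21)*7)*22 = ((19/21)*7)*22 = (19/3)*22 = 418/3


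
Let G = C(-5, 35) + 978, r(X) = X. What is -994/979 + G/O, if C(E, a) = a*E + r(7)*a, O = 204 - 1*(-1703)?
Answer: -869566/1866953 ≈ -0.46577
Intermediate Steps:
O = 1907 (O = 204 + 1703 = 1907)
C(E, a) = 7*a + E*a (C(E, a) = a*E + 7*a = E*a + 7*a = 7*a + E*a)
G = 1048 (G = 35*(7 - 5) + 978 = 35*2 + 978 = 70 + 978 = 1048)
-994/979 + G/O = -994/979 + 1048/1907 = -869566/1866953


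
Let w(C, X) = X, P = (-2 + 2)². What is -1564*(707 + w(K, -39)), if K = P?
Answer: -1044752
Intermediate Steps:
P = 0 (P = 0² = 0)
K = 0
-1564*(707 + w(K, -39)) = -1564*(707 - 39) = -1564*668 = -1044752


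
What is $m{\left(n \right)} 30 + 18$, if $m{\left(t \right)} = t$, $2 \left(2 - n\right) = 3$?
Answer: $33$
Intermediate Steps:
$n = \frac{1}{2}$ ($n = 2 - \frac{3}{2} = \frac{1}{2} \approx 0.5$)
$m{\left(n \right)} 30 + 18 = \frac{1}{2} \cdot 30 + 18 = 15 + 18 = 33$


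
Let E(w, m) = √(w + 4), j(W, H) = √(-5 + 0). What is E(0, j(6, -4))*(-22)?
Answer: -44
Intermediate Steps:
j(W, H) = I*√5 (j(W, H) = √(-5) = I*√5)
E(w, m) = √(4 + w)
E(0, j(6, -4))*(-22) = √(4 + 0)*(-22) = √4*(-22) = 2*(-22) = -44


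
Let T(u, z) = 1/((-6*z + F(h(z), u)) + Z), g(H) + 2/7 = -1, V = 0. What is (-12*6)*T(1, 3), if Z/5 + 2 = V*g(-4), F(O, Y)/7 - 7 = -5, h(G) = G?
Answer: 36/7 ≈ 5.1429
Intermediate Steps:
g(H) = -9/7 (g(H) = -2/7 - 1 = -9/7)
F(O, Y) = 14 (F(O, Y) = 49 + 7*(-5) = 49 - 35 = 14)
Z = -10 (Z = -10 + 5*(0*(-9/7)) = -10 + 5*0 = -10 + 0 = -10)
T(u, z) = 1/(4 - 6*z) (T(u, z) = 1/((-6*z + 14) - 10) = 1/((14 - 6*z) - 10) = 1/(4 - 6*z))
(-12*6)*T(1, 3) = (-12*6)*(-1/(-4 + 6*3)) = -(-72)/(-4 + 18) = -(-72)/14 = -72*(-1/14) = 36/7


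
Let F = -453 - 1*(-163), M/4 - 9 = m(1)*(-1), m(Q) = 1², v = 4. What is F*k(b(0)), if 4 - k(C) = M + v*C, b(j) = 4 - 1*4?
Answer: 8120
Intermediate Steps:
m(Q) = 1
b(j) = 0 (b(j) = 4 - 4 = 0)
M = 32 (M = 36 + 4*(1*(-1)) = 36 + 4*(-1) = 36 - 4 = 32)
k(C) = -28 - 4*C (k(C) = 4 - (32 + 4*C) = 4 + (-32 - 4*C) = -28 - 4*C)
F = -290 (F = -453 + 163 = -290)
F*k(b(0)) = -290*(-28 - 4*0) = -290*(-28 + 0) = -290*(-28) = 8120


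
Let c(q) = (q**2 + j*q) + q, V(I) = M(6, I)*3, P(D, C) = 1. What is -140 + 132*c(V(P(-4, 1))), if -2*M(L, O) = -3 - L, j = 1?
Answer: 27481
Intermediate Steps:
M(L, O) = 3/2 + L/2 (M(L, O) = -(-3 - L)/2 = 3/2 + L/2)
V(I) = 27/2 (V(I) = (3/2 + (1/2)*6)*3 = (3/2 + 3)*3 = (9/2)*3 = 27/2)
c(q) = q**2 + 2*q (c(q) = (q**2 + 1*q) + q = (q**2 + q) + q = (q + q**2) + q = q**2 + 2*q)
-140 + 132*c(V(P(-4, 1))) = -140 + 132*(27*(2 + 27/2)/2) = -140 + 132*((27/2)*(31/2)) = -140 + 132*(837/4) = -140 + 27621 = 27481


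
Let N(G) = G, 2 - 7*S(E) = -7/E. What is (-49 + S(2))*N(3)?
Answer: -2025/14 ≈ -144.64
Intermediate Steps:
S(E) = 2/7 + 1/E (S(E) = 2/7 - (-1)/E = 2/7 + 1/E)
(-49 + S(2))*N(3) = (-49 + (2/7 + 1/2))*3 = (-49 + (2/7 + ½))*3 = (-49 + 11/14)*3 = -675/14*3 = -2025/14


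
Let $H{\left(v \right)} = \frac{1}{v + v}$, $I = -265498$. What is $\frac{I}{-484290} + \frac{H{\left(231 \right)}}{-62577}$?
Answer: $\frac{426427727309}{777838993470} \approx 0.54822$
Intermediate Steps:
$H{\left(v \right)} = \frac{1}{2 v}$
$\frac{I}{-484290} + \frac{H{\left(231 \right)}}{-62577} = - \frac{265498}{-484290} + \frac{\frac{1}{2} \cdot \frac{1}{231}}{-62577} = \left(-265498\right) \left(- \frac{1}{484290}\right) + \frac{1}{2} \cdot \frac{1}{231} \left(- \frac{1}{62577}\right) = \frac{132749}{242145} + \frac{1}{462} \left(- \frac{1}{62577}\right) = \frac{132749}{242145} - \frac{1}{28910574} = \frac{426427727309}{777838993470}$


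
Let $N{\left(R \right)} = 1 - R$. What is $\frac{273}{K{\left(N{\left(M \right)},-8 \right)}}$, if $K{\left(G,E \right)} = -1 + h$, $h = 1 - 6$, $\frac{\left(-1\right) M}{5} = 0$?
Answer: $- \frac{91}{2} \approx -45.5$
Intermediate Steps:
$M = 0$ ($M = \left(-5\right) 0 = 0$)
$h = -5$ ($h = 1 - 6 = -5$)
$K{\left(G,E \right)} = -6$ ($K{\left(G,E \right)} = -1 - 5 = -6$)
$\frac{273}{K{\left(N{\left(M \right)},-8 \right)}} = \frac{273}{-6} = 273 \left(- \frac{1}{6}\right) = - \frac{91}{2}$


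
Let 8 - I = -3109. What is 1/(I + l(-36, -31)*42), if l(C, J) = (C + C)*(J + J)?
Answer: 1/190605 ≈ 5.2465e-6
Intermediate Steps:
l(C, J) = 4*C*J (l(C, J) = (2*C)*(2*J) = 4*C*J)
I = 3117 (I = 8 - 1*(-3109) = 8 + 3109 = 3117)
1/(I + l(-36, -31)*42) = 1/(3117 + (4*(-36)*(-31))*42) = 1/(3117 + 4464*42) = 1/(3117 + 187488) = 1/190605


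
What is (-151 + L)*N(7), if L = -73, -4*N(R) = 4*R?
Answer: 1568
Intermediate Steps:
N(R) = -R
(-151 + L)*N(7) = (-151 - 73)*(-1*7) = -224*(-7) = 1568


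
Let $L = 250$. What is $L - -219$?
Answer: $469$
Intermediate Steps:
$L - -219 = 250 - -219 = 250 + 219 = 469$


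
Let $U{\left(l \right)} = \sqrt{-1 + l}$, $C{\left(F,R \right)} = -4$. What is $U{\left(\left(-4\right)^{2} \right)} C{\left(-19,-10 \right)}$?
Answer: $- 4 \sqrt{15} \approx -15.492$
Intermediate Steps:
$U{\left(\left(-4\right)^{2} \right)} C{\left(-19,-10 \right)} = \sqrt{-1 + \left(-4\right)^{2}} \left(-4\right) = \sqrt{-1 + 16} \left(-4\right) = \sqrt{15} \left(-4\right) = - 4 \sqrt{15}$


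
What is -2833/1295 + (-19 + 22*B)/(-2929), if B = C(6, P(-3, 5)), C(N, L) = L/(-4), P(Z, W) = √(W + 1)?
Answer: -8273252/3793055 + 11*√6/5858 ≈ -2.1766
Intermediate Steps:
P(Z, W) = √(1 + W)
C(N, L) = -L/4 (C(N, L) = L*(-¼) = -L/4)
B = -√6/4 (B = -√(1 + 5)/4 = -√6/4 ≈ -0.61237)
-2833/1295 + (-19 + 22*B)/(-2929) = -2833/1295 + (-19 + 22*(-√6/4))/(-2929) = -2833*1/1295 + (-19 - 11*√6/2)*(-1/2929) = -2833/1295 + (19/2929 + 11*√6/5858) = -8273252/3793055 + 11*√6/5858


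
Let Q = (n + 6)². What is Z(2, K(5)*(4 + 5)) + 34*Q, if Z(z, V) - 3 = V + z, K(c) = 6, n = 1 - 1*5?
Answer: 195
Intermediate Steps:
n = -4 (n = 1 - 5 = -4)
Q = 4 (Q = (-4 + 6)² = 2² = 4)
Z(z, V) = 3 + V + z (Z(z, V) = 3 + (V + z) = 3 + V + z)
Z(2, K(5)*(4 + 5)) + 34*Q = (3 + 6*(4 + 5) + 2) + 34*4 = (3 + 6*9 + 2) + 136 = (3 + 54 + 2) + 136 = 59 + 136 = 195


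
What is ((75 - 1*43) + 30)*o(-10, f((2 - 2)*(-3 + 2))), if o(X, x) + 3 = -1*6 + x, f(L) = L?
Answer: -558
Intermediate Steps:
o(X, x) = -9 + x (o(X, x) = -3 + (-1*6 + x) = -3 + (-6 + x) = -9 + x)
((75 - 1*43) + 30)*o(-10, f((2 - 2)*(-3 + 2))) = ((75 - 1*43) + 30)*(-9 + (2 - 2)*(-3 + 2)) = ((75 - 43) + 30)*(-9 + 0*(-1)) = (32 + 30)*(-9 + 0) = 62*(-9) = -558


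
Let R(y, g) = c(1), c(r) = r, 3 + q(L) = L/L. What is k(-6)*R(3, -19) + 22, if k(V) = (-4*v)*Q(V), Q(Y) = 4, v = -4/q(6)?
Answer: -10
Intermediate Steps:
q(L) = -2 (q(L) = -3 + L/L = -3 + 1 = -2)
R(y, g) = 1
v = 2 (v = -4/(-2) = -4*(-1/2) = 2)
k(V) = -32 (k(V) = -4*2*4 = -8*4 = -32)
k(-6)*R(3, -19) + 22 = -32*1 + 22 = -32 + 22 = -10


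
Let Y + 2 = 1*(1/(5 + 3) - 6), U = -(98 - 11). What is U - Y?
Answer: -633/8 ≈ -79.125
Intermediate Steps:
U = -87 (U = -1*87 = -87)
Y = -63/8 (Y = -2 + 1*(1/(5 + 3) - 6) = -2 + 1*(1/8 - 6) = -2 + 1*(⅛ - 6) = -2 + 1*(-47/8) = -2 - 47/8 = -63/8 ≈ -7.8750)
U - Y = -87 - 1*(-63/8) = -87 + 63/8 = -633/8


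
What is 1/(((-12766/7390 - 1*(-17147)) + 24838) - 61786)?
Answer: -3695/73171078 ≈ -5.0498e-5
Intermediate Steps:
1/(((-12766/7390 - 1*(-17147)) + 24838) - 61786) = 1/(((-12766*1/7390 + 17147) + 24838) - 61786) = 1/(((-6383/3695 + 17147) + 24838) - 61786) = 1/((63351782/3695 + 24838) - 61786) = 1/(155128192/3695 - 61786) = 1/(-73171078/3695) = -3695/73171078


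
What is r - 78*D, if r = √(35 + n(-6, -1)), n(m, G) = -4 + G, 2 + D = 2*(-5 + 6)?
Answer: √30 ≈ 5.4772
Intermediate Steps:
D = 0 (D = -2 + 2*(-5 + 6) = -2 + 2*1 = -2 + 2 = 0)
r = √30 (r = √(35 + (-4 - 1)) = √(35 - 5) = √30 ≈ 5.4772)
r - 78*D = √30 - 78*0 = √30 + 0 = √30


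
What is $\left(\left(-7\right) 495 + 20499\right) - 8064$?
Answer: $8970$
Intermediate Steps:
$\left(\left(-7\right) 495 + 20499\right) - 8064 = \left(-3465 + 20499\right) - 8064 = 17034 - 8064 = 8970$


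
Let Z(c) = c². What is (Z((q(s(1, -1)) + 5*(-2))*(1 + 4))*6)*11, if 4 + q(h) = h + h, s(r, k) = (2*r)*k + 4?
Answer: 165000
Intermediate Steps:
s(r, k) = 4 + 2*k*r (s(r, k) = 2*k*r + 4 = 4 + 2*k*r)
q(h) = -4 + 2*h (q(h) = -4 + (h + h) = -4 + 2*h)
(Z((q(s(1, -1)) + 5*(-2))*(1 + 4))*6)*11 = ((((-4 + 2*(4 + 2*(-1)*1)) + 5*(-2))*(1 + 4))²*6)*11 = ((((-4 + 2*(4 - 2)) - 10)*5)²*6)*11 = ((((-4 + 2*2) - 10)*5)²*6)*11 = ((((-4 + 4) - 10)*5)²*6)*11 = (((0 - 10)*5)²*6)*11 = ((-10*5)²*6)*11 = ((-50)²*6)*11 = (2500*6)*11 = 15000*11 = 165000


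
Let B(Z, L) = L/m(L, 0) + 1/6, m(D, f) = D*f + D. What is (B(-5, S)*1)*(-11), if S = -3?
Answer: -77/6 ≈ -12.833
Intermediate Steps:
m(D, f) = D + D*f
B(Z, L) = 7/6 (B(Z, L) = L/((L*(1 + 0))) + 1/6 = L/((L*1)) + 1*(⅙) = L/L + ⅙ = 1 + ⅙ = 7/6)
(B(-5, S)*1)*(-11) = ((7/6)*1)*(-11) = (7/6)*(-11) = -77/6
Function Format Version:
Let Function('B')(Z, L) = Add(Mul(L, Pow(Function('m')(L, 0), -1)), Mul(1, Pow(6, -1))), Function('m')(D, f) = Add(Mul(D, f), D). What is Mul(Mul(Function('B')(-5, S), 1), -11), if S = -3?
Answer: Rational(-77, 6) ≈ -12.833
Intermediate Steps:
Function('m')(D, f) = Add(D, Mul(D, f))
Function('B')(Z, L) = Rational(7, 6) (Function('B')(Z, L) = Add(Mul(L, Pow(Mul(L, Add(1, 0)), -1)), Mul(1, Pow(6, -1))) = Add(Mul(L, Pow(Mul(L, 1), -1)), Mul(1, Rational(1, 6))) = Add(Mul(L, Pow(L, -1)), Rational(1, 6)) = Add(1, Rational(1, 6)) = Rational(7, 6))
Mul(Mul(Function('B')(-5, S), 1), -11) = Mul(Mul(Rational(7, 6), 1), -11) = Mul(Rational(7, 6), -11) = Rational(-77, 6)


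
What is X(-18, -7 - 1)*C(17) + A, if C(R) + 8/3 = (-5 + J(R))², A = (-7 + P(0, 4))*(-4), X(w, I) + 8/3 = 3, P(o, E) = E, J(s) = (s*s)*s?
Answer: 72265492/9 ≈ 8.0295e+6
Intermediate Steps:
J(s) = s³ (J(s) = s²*s = s³)
X(w, I) = ⅓ (X(w, I) = -8/3 + 3 = ⅓)
A = 12 (A = (-7 + 4)*(-4) = -3*(-4) = 12)
C(R) = -8/3 + (-5 + R³)²
X(-18, -7 - 1)*C(17) + A = (-8/3 + (-5 + 17³)²)/3 + 12 = (-8/3 + (-5 + 4913)²)/3 + 12 = (-8/3 + 4908²)/3 + 12 = (-8/3 + 24088464)/3 + 12 = (⅓)*(72265384/3) + 12 = 72265384/9 + 12 = 72265492/9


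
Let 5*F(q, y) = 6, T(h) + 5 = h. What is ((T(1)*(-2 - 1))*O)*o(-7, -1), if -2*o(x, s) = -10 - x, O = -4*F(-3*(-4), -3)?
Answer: -432/5 ≈ -86.400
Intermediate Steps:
T(h) = -5 + h
F(q, y) = 6/5 (F(q, y) = (⅕)*6 = 6/5)
O = -24/5 (O = -4*6/5 = -24/5 ≈ -4.8000)
o(x, s) = 5 + x/2 (o(x, s) = -(-10 - x)/2 = 5 + x/2)
((T(1)*(-2 - 1))*O)*o(-7, -1) = (((-5 + 1)*(-2 - 1))*(-24/5))*(5 + (½)*(-7)) = (-4*(-3)*(-24/5))*(5 - 7/2) = (12*(-24/5))*(3/2) = -288/5*3/2 = -432/5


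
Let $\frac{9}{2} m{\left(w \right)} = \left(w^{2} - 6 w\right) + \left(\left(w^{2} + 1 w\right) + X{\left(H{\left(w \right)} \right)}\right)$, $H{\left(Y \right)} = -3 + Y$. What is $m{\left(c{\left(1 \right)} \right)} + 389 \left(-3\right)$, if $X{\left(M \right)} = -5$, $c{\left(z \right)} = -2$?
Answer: $- \frac{10477}{9} \approx -1164.1$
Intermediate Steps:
$m{\left(w \right)} = - \frac{10}{9} - \frac{10 w}{9} + \frac{4 w^{2}}{9}$ ($m{\left(w \right)} = \frac{2 \left(\left(w^{2} - 6 w\right) - \left(5 - w - w^{2}\right)\right)}{9} = \frac{2 \left(\left(w^{2} - 6 w\right) + \left(-5 + w + w^{2}\right)\right)}{9} = \frac{2 \left(-5 - 5 w + 2 w^{2}\right)}{9} = - \frac{10}{9} - \frac{10 w}{9} + \frac{4 w^{2}}{9}$)
$m{\left(c{\left(1 \right)} \right)} + 389 \left(-3\right) = \left(- \frac{10}{9} - - \frac{20}{9} + \frac{4 \left(-2\right)^{2}}{9}\right) + 389 \left(-3\right) = \left(- \frac{10}{9} + \frac{20}{9} + \frac{4}{9} \cdot 4\right) - 1167 = \left(- \frac{10}{9} + \frac{20}{9} + \frac{16}{9}\right) - 1167 = \frac{26}{9} - 1167 = - \frac{10477}{9}$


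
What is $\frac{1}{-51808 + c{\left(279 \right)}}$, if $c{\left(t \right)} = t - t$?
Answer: $- \frac{1}{51808} \approx -1.9302 \cdot 10^{-5}$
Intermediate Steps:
$c{\left(t \right)} = 0$
$\frac{1}{-51808 + c{\left(279 \right)}} = \frac{1}{-51808 + 0} = \frac{1}{-51808} = - \frac{1}{51808}$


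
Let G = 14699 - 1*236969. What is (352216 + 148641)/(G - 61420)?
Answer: -500857/283690 ≈ -1.7655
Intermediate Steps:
G = -222270 (G = 14699 - 236969 = -222270)
(352216 + 148641)/(G - 61420) = (352216 + 148641)/(-222270 - 61420) = 500857/(-283690) = 500857*(-1/283690) = -500857/283690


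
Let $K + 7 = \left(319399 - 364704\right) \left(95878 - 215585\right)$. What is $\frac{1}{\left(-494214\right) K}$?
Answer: $- \frac{1}{2680283451916392} \approx -3.7309 \cdot 10^{-16}$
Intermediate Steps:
$K = 5423325628$ ($K = -7 + \left(319399 - 364704\right) \left(95878 - 215585\right) = -7 - -5423325635 = -7 + 5423325635 = 5423325628$)
$\frac{1}{\left(-494214\right) K} = \frac{1}{\left(-494214\right) 5423325628} = \left(- \frac{1}{494214}\right) \frac{1}{5423325628} = - \frac{1}{2680283451916392}$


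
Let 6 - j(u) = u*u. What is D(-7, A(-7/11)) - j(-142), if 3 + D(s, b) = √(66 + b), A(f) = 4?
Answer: 20155 + √70 ≈ 20163.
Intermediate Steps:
D(s, b) = -3 + √(66 + b)
j(u) = 6 - u² (j(u) = 6 - u*u = 6 - u²)
D(-7, A(-7/11)) - j(-142) = (-3 + √(66 + 4)) - (6 - 1*(-142)²) = (-3 + √70) - (6 - 1*20164) = (-3 + √70) - (6 - 20164) = (-3 + √70) - 1*(-20158) = (-3 + √70) + 20158 = 20155 + √70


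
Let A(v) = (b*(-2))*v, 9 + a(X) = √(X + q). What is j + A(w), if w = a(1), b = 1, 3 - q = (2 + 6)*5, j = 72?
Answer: 90 - 12*I ≈ 90.0 - 12.0*I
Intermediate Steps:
q = -37 (q = 3 - (2 + 6)*5 = 3 - 8*5 = 3 - 1*40 = 3 - 40 = -37)
a(X) = -9 + √(-37 + X) (a(X) = -9 + √(X - 37) = -9 + √(-37 + X))
w = -9 + 6*I (w = -9 + √(-37 + 1) = -9 + √(-36) = -9 + 6*I ≈ -9.0 + 6.0*I)
A(v) = -2*v (A(v) = (1*(-2))*v = -2*v)
j + A(w) = 72 - 2*(-9 + 6*I) = 72 + (18 - 12*I) = 90 - 12*I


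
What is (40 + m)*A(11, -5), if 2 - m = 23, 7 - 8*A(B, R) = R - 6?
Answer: 171/4 ≈ 42.750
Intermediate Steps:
A(B, R) = 13/8 - R/8 (A(B, R) = 7/8 - (R - 6)/8 = 7/8 - (-6 + R)/8 = 7/8 + (¾ - R/8) = 13/8 - R/8)
m = -21 (m = 2 - 1*23 = 2 - 23 = -21)
(40 + m)*A(11, -5) = (40 - 21)*(13/8 - ⅛*(-5)) = 19*(13/8 + 5/8) = 19*(9/4) = 171/4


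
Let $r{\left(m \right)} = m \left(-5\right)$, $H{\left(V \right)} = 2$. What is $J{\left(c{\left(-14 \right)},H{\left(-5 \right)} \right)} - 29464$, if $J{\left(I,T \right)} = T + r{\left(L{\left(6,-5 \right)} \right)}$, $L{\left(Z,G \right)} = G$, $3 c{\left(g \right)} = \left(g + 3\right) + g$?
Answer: $-29437$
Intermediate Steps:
$c{\left(g \right)} = 1 + \frac{2 g}{3}$ ($c{\left(g \right)} = \frac{\left(g + 3\right) + g}{3} = \frac{\left(3 + g\right) + g}{3} = \frac{3 + 2 g}{3} = 1 + \frac{2 g}{3}$)
$r{\left(m \right)} = - 5 m$
$J{\left(I,T \right)} = 25 + T$ ($J{\left(I,T \right)} = T - -25 = T + 25 = 25 + T$)
$J{\left(c{\left(-14 \right)},H{\left(-5 \right)} \right)} - 29464 = \left(25 + 2\right) - 29464 = 27 - 29464 = -29437$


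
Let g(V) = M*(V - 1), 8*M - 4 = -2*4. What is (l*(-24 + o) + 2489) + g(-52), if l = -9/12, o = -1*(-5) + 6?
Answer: 10101/4 ≈ 2525.3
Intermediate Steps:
M = -1/2 (M = 1/2 + (-2*4)/8 = 1/2 + (1/8)*(-8) = 1/2 - 1 = -1/2 ≈ -0.50000)
o = 11 (o = 5 + 6 = 11)
l = -3/4 (l = -9*1/12 = -3/4 ≈ -0.75000)
g(V) = 1/2 - V/2 (g(V) = -(V - 1)/2 = -(-1 + V)/2 = 1/2 - V/2)
(l*(-24 + o) + 2489) + g(-52) = (-3*(-24 + 11)/4 + 2489) + (1/2 - 1/2*(-52)) = (-3/4*(-13) + 2489) + (1/2 + 26) = (39/4 + 2489) + 53/2 = 9995/4 + 53/2 = 10101/4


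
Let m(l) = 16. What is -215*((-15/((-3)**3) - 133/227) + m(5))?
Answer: -7014590/2043 ≈ -3433.5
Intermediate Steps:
-215*((-15/((-3)**3) - 133/227) + m(5)) = -215*((-15/((-3)**3) - 133/227) + 16) = -215*((-15/(-27) - 133*1/227) + 16) = -215*((-15*(-1/27) - 133/227) + 16) = -215*((5/9 - 133/227) + 16) = -215*(-62/2043 + 16) = -215*32626/2043 = -7014590/2043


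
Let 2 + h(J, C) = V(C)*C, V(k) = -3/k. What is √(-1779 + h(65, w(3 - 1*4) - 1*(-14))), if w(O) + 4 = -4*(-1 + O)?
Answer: 2*I*√446 ≈ 42.237*I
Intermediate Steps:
w(O) = -4*O (w(O) = -4 - 4*(-1 + O) = -4 + (4 - 4*O) = -4*O)
h(J, C) = -5 (h(J, C) = -2 + (-3/C)*C = -2 - 3 = -5)
√(-1779 + h(65, w(3 - 1*4) - 1*(-14))) = √(-1779 - 5) = √(-1784) = 2*I*√446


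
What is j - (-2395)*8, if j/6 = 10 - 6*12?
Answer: 18788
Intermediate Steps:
j = -372 (j = 6*(10 - 6*12) = 6*(10 - 72) = 6*(-62) = -372)
j - (-2395)*8 = -372 - (-2395)*8 = -372 - 479*(-40) = -372 + 19160 = 18788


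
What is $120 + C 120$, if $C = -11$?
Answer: $-1200$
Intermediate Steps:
$120 + C 120 = 120 - 1320 = -1200$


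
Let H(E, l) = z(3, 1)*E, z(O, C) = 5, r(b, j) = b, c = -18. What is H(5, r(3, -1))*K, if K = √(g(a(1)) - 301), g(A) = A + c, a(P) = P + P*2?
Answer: 50*I*√79 ≈ 444.41*I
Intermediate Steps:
a(P) = 3*P (a(P) = P + 2*P = 3*P)
g(A) = -18 + A (g(A) = A - 18 = -18 + A)
K = 2*I*√79 (K = √((-18 + 3*1) - 301) = √((-18 + 3) - 301) = √(-15 - 301) = √(-316) = 2*I*√79 ≈ 17.776*I)
H(E, l) = 5*E
H(5, r(3, -1))*K = (5*5)*(2*I*√79) = 25*(2*I*√79) = 50*I*√79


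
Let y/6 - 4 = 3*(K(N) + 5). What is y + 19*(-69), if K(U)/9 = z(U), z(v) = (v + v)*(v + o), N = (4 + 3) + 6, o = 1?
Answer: 57771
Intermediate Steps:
N = 13 (N = 7 + 6 = 13)
z(v) = 2*v*(1 + v) (z(v) = (v + v)*(v + 1) = (2*v)*(1 + v) = 2*v*(1 + v))
K(U) = 18*U*(1 + U) (K(U) = 9*(2*U*(1 + U)) = 18*U*(1 + U))
y = 59082 (y = 24 + 6*(3*(18*13*(1 + 13) + 5)) = 24 + 6*(3*(18*13*14 + 5)) = 24 + 6*(3*(3276 + 5)) = 24 + 6*(3*3281) = 24 + 6*9843 = 24 + 59058 = 59082)
y + 19*(-69) = 59082 + 19*(-69) = 59082 - 1311 = 57771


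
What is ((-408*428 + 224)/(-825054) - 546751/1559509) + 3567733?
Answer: 2295263721833671142/643339569243 ≈ 3.5677e+6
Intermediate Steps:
((-408*428 + 224)/(-825054) - 546751/1559509) + 3567733 = ((-174624 + 224)*(-1/825054) - 546751*1/1559509) + 3567733 = (-174400*(-1/825054) - 546751/1559509) + 3567733 = (87200/412527 - 546751/1559509) + 3567733 = -89560364977/643339569243 + 3567733 = 2295263721833671142/643339569243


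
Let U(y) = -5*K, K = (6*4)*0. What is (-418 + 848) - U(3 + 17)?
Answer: 430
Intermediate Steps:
K = 0 (K = 24*0 = 0)
U(y) = 0 (U(y) = -5*0 = 0)
(-418 + 848) - U(3 + 17) = (-418 + 848) - 1*0 = 430 + 0 = 430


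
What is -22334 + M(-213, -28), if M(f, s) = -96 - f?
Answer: -22217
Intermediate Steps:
-22334 + M(-213, -28) = -22334 + (-96 - 1*(-213)) = -22334 + (-96 + 213) = -22334 + 117 = -22217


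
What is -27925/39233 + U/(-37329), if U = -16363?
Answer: -400442746/1464528657 ≈ -0.27343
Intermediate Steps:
-27925/39233 + U/(-37329) = -27925/39233 - 16363/(-37329) = -27925*1/39233 - 16363*(-1/37329) = -27925/39233 + 16363/37329 = -400442746/1464528657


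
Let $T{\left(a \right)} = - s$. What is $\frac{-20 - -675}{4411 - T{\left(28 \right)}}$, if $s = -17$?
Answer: $\frac{655}{4394} \approx 0.14907$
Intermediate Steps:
$T{\left(a \right)} = 17$ ($T{\left(a \right)} = \left(-1\right) \left(-17\right) = 17$)
$\frac{-20 - -675}{4411 - T{\left(28 \right)}} = \frac{-20 - -675}{4411 - 17} = \frac{-20 + 675}{4411 - 17} = \frac{655}{4394}$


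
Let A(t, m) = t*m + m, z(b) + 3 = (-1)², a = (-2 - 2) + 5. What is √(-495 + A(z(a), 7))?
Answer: I*√502 ≈ 22.405*I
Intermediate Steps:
a = 1 (a = -4 + 5 = 1)
z(b) = -2 (z(b) = -3 + (-1)² = -3 + 1 = -2)
A(t, m) = m + m*t (A(t, m) = m*t + m = m + m*t)
√(-495 + A(z(a), 7)) = √(-495 + 7*(1 - 2)) = √(-495 + 7*(-1)) = √(-495 - 7) = √(-502) = I*√502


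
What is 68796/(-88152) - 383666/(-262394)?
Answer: 657052817/963773162 ≈ 0.68175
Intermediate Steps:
68796/(-88152) - 383666/(-262394) = 68796*(-1/88152) - 383666*(-1/262394) = -5733/7346 + 191833/131197 = 657052817/963773162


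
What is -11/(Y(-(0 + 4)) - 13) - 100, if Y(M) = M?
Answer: -1689/17 ≈ -99.353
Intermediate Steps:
-11/(Y(-(0 + 4)) - 13) - 100 = -11/(-(0 + 4) - 13) - 100 = -11/(-1*4 - 13) - 100 = -11/(-4 - 13) - 100 = -11/(-17) - 100 = -1/17*(-11) - 100 = 11/17 - 100 = -1689/17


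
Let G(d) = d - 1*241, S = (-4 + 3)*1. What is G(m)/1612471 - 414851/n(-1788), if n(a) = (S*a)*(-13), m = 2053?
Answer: 668977324949/37480275924 ≈ 17.849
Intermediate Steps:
S = -1 (S = -1*1 = -1)
G(d) = -241 + d (G(d) = d - 241 = -241 + d)
n(a) = 13*a (n(a) = -a*(-13) = 13*a)
G(m)/1612471 - 414851/n(-1788) = (-241 + 2053)/1612471 - 414851/(13*(-1788)) = 1812*(1/1612471) - 414851/(-23244) = 1812/1612471 - 414851*(-1/23244) = 1812/1612471 + 414851/23244 = 668977324949/37480275924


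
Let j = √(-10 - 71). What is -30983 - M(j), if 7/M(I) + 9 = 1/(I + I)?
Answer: -813128423/26245 - 126*I/26245 ≈ -30982.0 - 0.0048009*I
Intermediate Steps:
j = 9*I (j = √(-81) = 9*I ≈ 9.0*I)
M(I) = 7/(-9 + 1/(2*I)) (M(I) = 7/(-9 + 1/(I + I)) = 7/(-9 + 1/(2*I)))
-30983 - M(j) = -30983 - (-14)*9*I/(-1 + 18*(9*I)) = -30983 - (-14)*9*I/(-1 + 162*I) = -30983 - (-14)*9*I*(-1 - 162*I)/26245 = -30983 - (-126)*I*(-1 - 162*I)/26245 = -30983 + 126*I*(-1 - 162*I)/26245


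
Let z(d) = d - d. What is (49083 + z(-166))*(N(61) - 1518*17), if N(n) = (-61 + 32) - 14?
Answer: -1268746467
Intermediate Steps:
N(n) = -43 (N(n) = -29 - 14 = -43)
z(d) = 0
(49083 + z(-166))*(N(61) - 1518*17) = (49083 + 0)*(-43 - 1518*17) = 49083*(-43 - 25806) = 49083*(-25849) = -1268746467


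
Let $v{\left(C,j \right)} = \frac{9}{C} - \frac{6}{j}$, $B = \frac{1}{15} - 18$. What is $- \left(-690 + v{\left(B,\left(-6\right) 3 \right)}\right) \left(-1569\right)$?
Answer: $- \frac{291293218}{269} \approx -1.0829 \cdot 10^{6}$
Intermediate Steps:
$B = - \frac{269}{15}$ ($B = \frac{1}{15} - 18 = - \frac{269}{15} \approx -17.933$)
$v{\left(C,j \right)} = - \frac{6}{j} + \frac{9}{C}$
$- \left(-690 + v{\left(B,\left(-6\right) 3 \right)}\right) \left(-1569\right) = - \left(-690 + \left(- \frac{6}{\left(-6\right) 3} + \frac{9}{- \frac{269}{15}}\right)\right) \left(-1569\right) = - \left(-690 - \left(\frac{135}{269} + \frac{6}{-18}\right)\right) \left(-1569\right) = - \left(-690 - \frac{136}{807}\right) \left(-1569\right) = - \frac{\left(-556966\right) \left(-1569\right)}{807} = \left(-1\right) \frac{291293218}{269} = - \frac{291293218}{269}$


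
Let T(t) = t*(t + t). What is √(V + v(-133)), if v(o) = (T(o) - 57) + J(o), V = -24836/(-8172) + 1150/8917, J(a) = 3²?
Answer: √1302909758970812947/6072477 ≈ 187.97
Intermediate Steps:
J(a) = 9
V = 57715103/18217431 (V = -24836*(-1/8172) + 1150*(1/8917) = 6209/2043 + 1150/8917 = 57715103/18217431 ≈ 3.1681)
T(t) = 2*t² (T(t) = t*(2*t) = 2*t²)
v(o) = -48 + 2*o² (v(o) = (2*o² - 57) + 9 = (-57 + 2*o²) + 9 = -48 + 2*o²)
√(V + v(-133)) = √(57715103/18217431 + (-48 + 2*(-133)²)) = √(57715103/18217431 + (-48 + 2*17689)) = √(57715103/18217431 + (-48 + 35378)) = √(57715103/18217431 + 35330) = √(643679552333/18217431) = √1302909758970812947/6072477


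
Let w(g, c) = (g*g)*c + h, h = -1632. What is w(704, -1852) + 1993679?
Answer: -915888785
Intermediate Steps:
w(g, c) = -1632 + c*g**2 (w(g, c) = (g*g)*c - 1632 = g**2*c - 1632 = c*g**2 - 1632 = -1632 + c*g**2)
w(704, -1852) + 1993679 = (-1632 - 1852*704**2) + 1993679 = (-1632 - 1852*495616) + 1993679 = (-1632 - 917880832) + 1993679 = -917882464 + 1993679 = -915888785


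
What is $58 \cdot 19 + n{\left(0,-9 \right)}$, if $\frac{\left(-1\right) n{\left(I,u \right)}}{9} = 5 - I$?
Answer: $1057$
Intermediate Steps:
$n{\left(I,u \right)} = -45 + 9 I$ ($n{\left(I,u \right)} = - 9 \left(5 - I\right) = -45 + 9 I$)
$58 \cdot 19 + n{\left(0,-9 \right)} = 58 \cdot 19 + \left(-45 + 9 \cdot 0\right) = 1102 + \left(-45 + 0\right) = 1102 - 45 = 1057$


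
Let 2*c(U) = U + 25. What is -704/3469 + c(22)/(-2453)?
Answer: -3616867/17018914 ≈ -0.21252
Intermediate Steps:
c(U) = 25/2 + U/2 (c(U) = (U + 25)/2 = (25 + U)/2 = 25/2 + U/2)
-704/3469 + c(22)/(-2453) = -704/3469 + (25/2 + (1/2)*22)/(-2453) = -704*1/3469 + (25/2 + 11)*(-1/2453) = -704/3469 + (47/2)*(-1/2453) = -704/3469 - 47/4906 = -3616867/17018914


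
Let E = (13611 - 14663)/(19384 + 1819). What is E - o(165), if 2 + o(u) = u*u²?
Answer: -95246485021/21203 ≈ -4.4921e+6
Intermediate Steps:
E = -1052/21203 ≈ -0.049616
o(u) = -2 + u³ (o(u) = -2 + u*u² = -2 + u³)
E - o(165) = -1052/21203 - (-2 + 165³) = -1052/21203 - (-2 + 4492125) = -1052/21203 - 1*4492123 = -1052/21203 - 4492123 = -95246485021/21203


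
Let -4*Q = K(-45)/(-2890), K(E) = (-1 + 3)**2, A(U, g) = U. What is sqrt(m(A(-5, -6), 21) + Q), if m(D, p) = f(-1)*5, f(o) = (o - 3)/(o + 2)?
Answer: I*sqrt(577990)/170 ≈ 4.4721*I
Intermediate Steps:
K(E) = 4 (K(E) = 2**2 = 4)
f(o) = (-3 + o)/(2 + o)
m(D, p) = -20 (m(D, p) = ((-3 - 1)/(2 - 1))*5 = (-4/1)*5 = (1*(-4))*5 = -4*5 = -20)
Q = 1/2890 (Q = -1/(-2890) = -(-1)/2890 = -1/4*(-2/1445) = 1/2890 ≈ 0.00034602)
sqrt(m(A(-5, -6), 21) + Q) = sqrt(-20 + 1/2890) = sqrt(-57799/2890) = I*sqrt(577990)/170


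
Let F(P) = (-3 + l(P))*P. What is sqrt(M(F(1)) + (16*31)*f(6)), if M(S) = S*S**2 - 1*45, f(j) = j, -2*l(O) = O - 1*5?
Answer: sqrt(2930) ≈ 54.129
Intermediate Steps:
l(O) = 5/2 - O/2 (l(O) = -(O - 1*5)/2 = -(O - 5)/2 = -(-5 + O)/2 = 5/2 - O/2)
F(P) = P*(-1/2 - P/2) (F(P) = (-3 + (5/2 - P/2))*P = (-1/2 - P/2)*P = P*(-1/2 - P/2))
M(S) = -45 + S**3 (M(S) = S**3 - 45 = -45 + S**3)
sqrt(M(F(1)) + (16*31)*f(6)) = sqrt((-45 + (-1/2*1*(1 + 1))**3) + (16*31)*6) = sqrt((-45 + (-1/2*1*2)**3) + 496*6) = sqrt((-45 + (-1)**3) + 2976) = sqrt((-45 - 1) + 2976) = sqrt(-46 + 2976) = sqrt(2930)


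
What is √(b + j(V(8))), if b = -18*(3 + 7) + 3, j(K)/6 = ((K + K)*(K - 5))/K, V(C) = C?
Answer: I*√141 ≈ 11.874*I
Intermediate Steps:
j(K) = -60 + 12*K (j(K) = 6*(((K + K)*(K - 5))/K) = 6*(((2*K)*(-5 + K))/K) = 6*((2*K*(-5 + K))/K) = 6*(-10 + 2*K) = -60 + 12*K)
b = -177 (b = -18*10 + 3 = -180 + 3 = -177)
√(b + j(V(8))) = √(-177 + (-60 + 12*8)) = √(-177 + (-60 + 96)) = √(-177 + 36) = √(-141) = I*√141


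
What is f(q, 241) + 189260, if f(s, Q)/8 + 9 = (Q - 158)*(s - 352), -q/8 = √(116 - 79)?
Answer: -44540 - 5312*√37 ≈ -76852.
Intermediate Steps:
q = -8*√37 (q = -8*√(116 - 79) = -8*√37 ≈ -48.662)
f(s, Q) = -72 + 8*(-352 + s)*(-158 + Q) (f(s, Q) = -72 + 8*((Q - 158)*(s - 352)) = -72 + 8*((-158 + Q)*(-352 + s)) = -72 + 8*((-352 + s)*(-158 + Q)) = -72 + 8*(-352 + s)*(-158 + Q))
f(q, 241) + 189260 = (444856 - 2816*241 - (-10112)*√37 + 8*241*(-8*√37)) + 189260 = (444856 - 678656 + 10112*√37 - 15424*√37) + 189260 = (-233800 - 5312*√37) + 189260 = -44540 - 5312*√37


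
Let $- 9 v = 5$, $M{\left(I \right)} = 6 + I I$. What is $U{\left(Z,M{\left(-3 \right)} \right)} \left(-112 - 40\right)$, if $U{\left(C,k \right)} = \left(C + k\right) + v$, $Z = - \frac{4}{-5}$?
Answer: $- \frac{104272}{45} \approx -2317.2$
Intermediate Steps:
$Z = \frac{4}{5}$ ($Z = \left(-4\right) \left(- \frac{1}{5}\right) = \frac{4}{5} \approx 0.8$)
$M{\left(I \right)} = 6 + I^{2}$
$v = - \frac{5}{9}$ ($v = \left(- \frac{1}{9}\right) 5 = - \frac{5}{9} \approx -0.55556$)
$U{\left(C,k \right)} = - \frac{5}{9} + C + k$ ($U{\left(C,k \right)} = \left(C + k\right) - \frac{5}{9} = - \frac{5}{9} + C + k$)
$U{\left(Z,M{\left(-3 \right)} \right)} \left(-112 - 40\right) = \left(- \frac{5}{9} + \frac{4}{5} + \left(6 + \left(-3\right)^{2}\right)\right) \left(-112 - 40\right) = \left(- \frac{5}{9} + \frac{4}{5} + \left(6 + 9\right)\right) \left(-152\right) = \left(- \frac{5}{9} + \frac{4}{5} + 15\right) \left(-152\right) = \frac{686}{45} \left(-152\right) = - \frac{104272}{45}$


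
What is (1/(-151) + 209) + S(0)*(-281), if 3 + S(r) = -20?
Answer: 1007471/151 ≈ 6672.0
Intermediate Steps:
S(r) = -23 (S(r) = -3 - 20 = -23)
(1/(-151) + 209) + S(0)*(-281) = (1/(-151) + 209) - 23*(-281) = (-1/151 + 209) + 6463 = 31558/151 + 6463 = 1007471/151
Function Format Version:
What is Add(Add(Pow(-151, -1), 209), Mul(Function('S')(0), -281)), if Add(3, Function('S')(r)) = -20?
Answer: Rational(1007471, 151) ≈ 6672.0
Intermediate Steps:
Function('S')(r) = -23 (Function('S')(r) = Add(-3, -20) = -23)
Add(Add(Pow(-151, -1), 209), Mul(Function('S')(0), -281)) = Add(Add(Pow(-151, -1), 209), Mul(-23, -281)) = Add(Add(Rational(-1, 151), 209), 6463) = Add(Rational(31558, 151), 6463) = Rational(1007471, 151)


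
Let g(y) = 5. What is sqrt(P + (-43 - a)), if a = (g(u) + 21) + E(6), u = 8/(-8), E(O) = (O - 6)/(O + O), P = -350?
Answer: I*sqrt(419) ≈ 20.469*I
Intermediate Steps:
E(O) = (-6 + O)/(2*O) (E(O) = (-6 + O)/((2*O)) = (-6 + O)*(1/(2*O)) = (-6 + O)/(2*O))
u = -1 (u = 8*(-1/8) = -1)
a = 26 (a = (5 + 21) + (1/2)*(-6 + 6)/6 = 26 + (1/2)*(1/6)*0 = 26 + 0 = 26)
sqrt(P + (-43 - a)) = sqrt(-350 + (-43 - 1*26)) = sqrt(-350 + (-43 - 26)) = sqrt(-350 - 69) = sqrt(-419) = I*sqrt(419)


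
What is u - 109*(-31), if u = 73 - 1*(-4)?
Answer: 3456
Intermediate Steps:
u = 77 (u = 73 + 4 = 77)
u - 109*(-31) = 77 - 109*(-31) = 77 + 3379 = 3456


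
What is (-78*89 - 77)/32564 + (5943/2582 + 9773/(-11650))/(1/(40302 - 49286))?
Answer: -3218308477774041/244883722300 ≈ -13142.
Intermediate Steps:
(-78*89 - 77)/32564 + (5943/2582 + 9773/(-11650))/(1/(40302 - 49286)) = (-6942 - 77)*(1/32564) + (5943*(1/2582) + 9773*(-1/11650))/(1/(-8984)) = -7019*1/32564 + (5943/2582 - 9773/11650)/(-1/8984) = -7019/32564 + (11000516/7520075)*(-8984) = -7019/32564 - 98828635744/7520075 = -3218308477774041/244883722300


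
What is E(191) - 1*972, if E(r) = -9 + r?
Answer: -790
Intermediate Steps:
E(191) - 1*972 = (-9 + 191) - 1*972 = 182 - 972 = -790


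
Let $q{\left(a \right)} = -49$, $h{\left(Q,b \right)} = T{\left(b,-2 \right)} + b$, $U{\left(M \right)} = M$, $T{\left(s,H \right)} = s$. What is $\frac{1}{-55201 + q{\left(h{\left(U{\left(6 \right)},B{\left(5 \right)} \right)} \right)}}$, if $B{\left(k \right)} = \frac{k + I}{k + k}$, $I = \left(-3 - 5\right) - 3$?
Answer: $- \frac{1}{55250} \approx -1.81 \cdot 10^{-5}$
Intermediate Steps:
$I = -11$ ($I = -8 - 3 = -11$)
$B{\left(k \right)} = \frac{-11 + k}{2 k}$ ($B{\left(k \right)} = \frac{k - 11}{k + k} = \frac{-11 + k}{2 k}$)
$h{\left(Q,b \right)} = 2 b$ ($h{\left(Q,b \right)} = b + b = 2 b$)
$\frac{1}{-55201 + q{\left(h{\left(U{\left(6 \right)},B{\left(5 \right)} \right)} \right)}} = \frac{1}{-55201 - 49} = \frac{1}{-55250} = - \frac{1}{55250}$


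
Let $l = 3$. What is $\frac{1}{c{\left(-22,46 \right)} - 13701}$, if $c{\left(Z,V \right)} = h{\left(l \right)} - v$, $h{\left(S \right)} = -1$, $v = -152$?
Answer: $- \frac{1}{13550} \approx -7.3801 \cdot 10^{-5}$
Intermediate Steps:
$c{\left(Z,V \right)} = 151$ ($c{\left(Z,V \right)} = -1 - -152 = -1 + 152 = 151$)
$\frac{1}{c{\left(-22,46 \right)} - 13701} = \frac{1}{151 - 13701} = \frac{1}{-13550} = - \frac{1}{13550}$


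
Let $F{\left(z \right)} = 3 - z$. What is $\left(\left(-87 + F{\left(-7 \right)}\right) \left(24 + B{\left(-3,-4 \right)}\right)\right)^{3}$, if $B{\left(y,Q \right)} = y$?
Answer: $-4227952113$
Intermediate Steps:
$\left(\left(-87 + F{\left(-7 \right)}\right) \left(24 + B{\left(-3,-4 \right)}\right)\right)^{3} = \left(\left(-87 + \left(3 - -7\right)\right) \left(24 - 3\right)\right)^{3} = \left(\left(-87 + \left(3 + 7\right)\right) 21\right)^{3} = \left(\left(-87 + 10\right) 21\right)^{3} = \left(\left(-77\right) 21\right)^{3} = \left(-1617\right)^{3} = -4227952113$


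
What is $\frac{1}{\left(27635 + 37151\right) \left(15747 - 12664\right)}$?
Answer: $\frac{1}{199735238} \approx 5.0066 \cdot 10^{-9}$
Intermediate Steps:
$\frac{1}{\left(27635 + 37151\right) \left(15747 - 12664\right)} = \frac{1}{64786 \cdot 3083} = \frac{1}{199735238}$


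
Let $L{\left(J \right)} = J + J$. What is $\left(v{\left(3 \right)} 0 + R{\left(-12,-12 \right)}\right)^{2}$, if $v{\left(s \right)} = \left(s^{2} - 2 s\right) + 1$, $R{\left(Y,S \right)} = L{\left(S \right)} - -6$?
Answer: $324$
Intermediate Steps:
$L{\left(J \right)} = 2 J$
$R{\left(Y,S \right)} = 6 + 2 S$ ($R{\left(Y,S \right)} = 2 S - -6 = 2 S + 6 = 6 + 2 S$)
$v{\left(s \right)} = 1 + s^{2} - 2 s$
$\left(v{\left(3 \right)} 0 + R{\left(-12,-12 \right)}\right)^{2} = \left(\left(1 + 3^{2} - 6\right) 0 + \left(6 + 2 \left(-12\right)\right)\right)^{2} = \left(\left(1 + 9 - 6\right) 0 + \left(6 - 24\right)\right)^{2} = \left(4 \cdot 0 - 18\right)^{2} = \left(0 - 18\right)^{2} = \left(-18\right)^{2} = 324$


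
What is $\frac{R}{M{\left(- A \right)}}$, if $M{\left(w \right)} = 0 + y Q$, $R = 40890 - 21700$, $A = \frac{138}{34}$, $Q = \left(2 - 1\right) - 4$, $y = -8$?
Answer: $\frac{9595}{12} \approx 799.58$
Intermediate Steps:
$Q = -3$ ($Q = 1 - 4 = -3$)
$A = \frac{69}{17}$ ($A = 138 \cdot \frac{1}{34} = \frac{69}{17} \approx 4.0588$)
$R = 19190$ ($R = 40890 - 21700 = 19190$)
$M{\left(w \right)} = 24$ ($M{\left(w \right)} = 0 - -24 = 0 + 24 = 24$)
$\frac{R}{M{\left(- A \right)}} = \frac{19190}{24} = 19190 \cdot \frac{1}{24} = \frac{9595}{12}$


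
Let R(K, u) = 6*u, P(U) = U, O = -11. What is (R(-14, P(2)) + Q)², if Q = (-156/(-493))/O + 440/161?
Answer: 164820406297600/762308848609 ≈ 216.21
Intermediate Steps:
Q = 2361004/873103 (Q = -156/(-493)/(-11) + 440/161 = -156*(-1/493)*(-1/11) + 440*(1/161) = (156/493)*(-1/11) + 440/161 = -156/5423 + 440/161 = 2361004/873103 ≈ 2.7042)
(R(-14, P(2)) + Q)² = (6*2 + 2361004/873103)² = (12 + 2361004/873103)² = (12838240/873103)² = 164820406297600/762308848609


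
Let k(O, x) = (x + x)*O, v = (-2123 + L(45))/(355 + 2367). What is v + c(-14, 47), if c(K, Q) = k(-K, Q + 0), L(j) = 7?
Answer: 1790018/1361 ≈ 1315.2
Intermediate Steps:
v = -1058/1361 (v = (-2123 + 7)/(355 + 2367) = -2116/2722 = -2116*1/2722 = -1058/1361 ≈ -0.77737)
k(O, x) = 2*O*x (k(O, x) = (2*x)*O = 2*O*x)
c(K, Q) = -2*K*Q (c(K, Q) = 2*(-K)*(Q + 0) = 2*(-K)*Q = -2*K*Q)
v + c(-14, 47) = -1058/1361 - 2*(-14)*47 = -1058/1361 + 1316 = 1790018/1361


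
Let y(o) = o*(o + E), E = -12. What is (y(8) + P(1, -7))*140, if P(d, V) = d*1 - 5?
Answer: -5040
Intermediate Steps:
P(d, V) = -5 + d (P(d, V) = d - 5 = -5 + d)
y(o) = o*(-12 + o) (y(o) = o*(o - 12) = o*(-12 + o))
(y(8) + P(1, -7))*140 = (8*(-12 + 8) + (-5 + 1))*140 = (8*(-4) - 4)*140 = (-32 - 4)*140 = -36*140 = -5040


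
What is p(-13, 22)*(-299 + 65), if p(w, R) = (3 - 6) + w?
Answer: 3744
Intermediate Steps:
p(w, R) = -3 + w
p(-13, 22)*(-299 + 65) = (-3 - 13)*(-299 + 65) = -16*(-234) = 3744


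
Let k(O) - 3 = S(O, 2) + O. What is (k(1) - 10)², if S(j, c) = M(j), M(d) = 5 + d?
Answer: 0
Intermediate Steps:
S(j, c) = 5 + j
k(O) = 8 + 2*O (k(O) = 3 + ((5 + O) + O) = 3 + (5 + 2*O) = 8 + 2*O)
(k(1) - 10)² = ((8 + 2*1) - 10)² = ((8 + 2) - 10)² = (10 - 10)² = 0² = 0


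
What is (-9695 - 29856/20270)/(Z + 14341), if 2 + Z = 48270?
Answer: -98273753/634542215 ≈ -0.15487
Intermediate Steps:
Z = 48268 (Z = -2 + 48270 = 48268)
(-9695 - 29856/20270)/(Z + 14341) = (-9695 - 29856/20270)/(48268 + 14341) = (-9695 - 29856*1/20270)/62609 = (-9695 - 14928/10135)*(1/62609) = -98273753/10135*1/62609 = -98273753/634542215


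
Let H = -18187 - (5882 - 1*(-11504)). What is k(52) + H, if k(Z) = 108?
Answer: -35465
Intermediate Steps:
H = -35573 (H = -18187 - (5882 + 11504) = -18187 - 1*17386 = -18187 - 17386 = -35573)
k(52) + H = 108 - 35573 = -35465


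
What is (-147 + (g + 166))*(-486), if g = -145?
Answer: 61236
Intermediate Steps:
(-147 + (g + 166))*(-486) = (-147 + (-145 + 166))*(-486) = (-147 + 21)*(-486) = -126*(-486) = 61236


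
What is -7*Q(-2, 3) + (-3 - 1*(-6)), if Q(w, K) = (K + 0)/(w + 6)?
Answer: -9/4 ≈ -2.2500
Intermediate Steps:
Q(w, K) = K/(6 + w)
-7*Q(-2, 3) + (-3 - 1*(-6)) = -21/(6 - 2) + (-3 - 1*(-6)) = -21/4 + (-3 + 6) = -21/4 + 3 = -9/4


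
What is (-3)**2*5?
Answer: 45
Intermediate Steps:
(-3)**2*5 = 9*5 = 45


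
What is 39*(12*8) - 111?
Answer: 3633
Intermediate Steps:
39*(12*8) - 111 = 39*96 - 111 = 3744 - 111 = 3633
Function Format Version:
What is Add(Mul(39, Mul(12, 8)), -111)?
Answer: 3633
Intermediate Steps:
Add(Mul(39, Mul(12, 8)), -111) = Add(Mul(39, 96), -111) = Add(3744, -111) = 3633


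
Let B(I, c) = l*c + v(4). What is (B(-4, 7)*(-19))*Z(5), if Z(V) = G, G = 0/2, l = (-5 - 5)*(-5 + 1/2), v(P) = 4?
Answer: 0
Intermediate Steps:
l = 45 (l = -10*(-5 + ½) = -10*(-9/2) = 45)
G = 0 (G = 0*(½) = 0)
Z(V) = 0
B(I, c) = 4 + 45*c (B(I, c) = 45*c + 4 = 4 + 45*c)
(B(-4, 7)*(-19))*Z(5) = ((4 + 45*7)*(-19))*0 = ((4 + 315)*(-19))*0 = (319*(-19))*0 = -6061*0 = 0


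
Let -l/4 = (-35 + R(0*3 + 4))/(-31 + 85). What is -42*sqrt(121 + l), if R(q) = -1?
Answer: -14*sqrt(1113) ≈ -467.06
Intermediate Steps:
l = 8/3 (l = -4*(-35 - 1)/(-31 + 85) = -(-144)/54 = -4*(-2/3) = 8/3 ≈ 2.6667)
-42*sqrt(121 + l) = -42*sqrt(121 + 8/3) = -14*sqrt(1113)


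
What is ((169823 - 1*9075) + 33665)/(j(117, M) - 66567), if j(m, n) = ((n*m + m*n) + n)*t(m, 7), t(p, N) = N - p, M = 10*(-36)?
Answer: 194413/9239433 ≈ 0.021042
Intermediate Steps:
M = -360
j(m, n) = (7 - m)*(n + 2*m*n) (j(m, n) = ((n*m + m*n) + n)*(7 - m) = ((m*n + m*n) + n)*(7 - m) = (2*m*n + n)*(7 - m) = (n + 2*m*n)*(7 - m) = (7 - m)*(n + 2*m*n))
((169823 - 1*9075) + 33665)/(j(117, M) - 66567) = ((169823 - 1*9075) + 33665)/(-1*(-360)*(1 + 2*117)*(-7 + 117) - 66567) = ((169823 - 9075) + 33665)/(-1*(-360)*(1 + 234)*110 - 66567) = (160748 + 33665)/(-1*(-360)*235*110 - 66567) = 194413/(9306000 - 66567) = 194413/9239433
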